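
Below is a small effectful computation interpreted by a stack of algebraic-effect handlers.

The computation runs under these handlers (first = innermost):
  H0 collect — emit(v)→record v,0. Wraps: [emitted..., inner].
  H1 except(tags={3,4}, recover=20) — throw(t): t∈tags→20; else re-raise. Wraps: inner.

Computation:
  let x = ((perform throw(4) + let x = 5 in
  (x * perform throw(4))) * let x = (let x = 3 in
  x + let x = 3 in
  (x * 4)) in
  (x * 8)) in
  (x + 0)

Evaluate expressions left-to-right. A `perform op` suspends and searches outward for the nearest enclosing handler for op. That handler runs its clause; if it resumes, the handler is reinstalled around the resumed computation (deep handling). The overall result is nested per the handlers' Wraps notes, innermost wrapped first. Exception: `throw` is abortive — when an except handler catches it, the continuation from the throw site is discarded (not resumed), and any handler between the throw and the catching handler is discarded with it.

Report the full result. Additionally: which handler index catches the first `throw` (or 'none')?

Working:
throw(4) @ H1 caught ⇒ 20
= 20

Answer: 20 ; first throw caught by: H1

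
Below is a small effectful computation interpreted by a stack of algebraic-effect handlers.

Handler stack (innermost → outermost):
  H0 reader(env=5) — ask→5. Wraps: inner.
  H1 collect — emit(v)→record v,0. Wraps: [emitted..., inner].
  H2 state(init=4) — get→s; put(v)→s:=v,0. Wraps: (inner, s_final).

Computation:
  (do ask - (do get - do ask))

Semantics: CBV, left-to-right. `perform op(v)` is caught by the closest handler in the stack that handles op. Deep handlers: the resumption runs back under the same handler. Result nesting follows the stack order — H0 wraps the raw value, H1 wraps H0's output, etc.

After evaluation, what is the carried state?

Step-by-step:
ask @ H0 ⇒ 5
get @ H2 ⇒ 4
ask @ H0 ⇒ 5
H0 returns 6
H1 returns [6]
H2 returns ([6], 4)
= ([6], 4)

Answer: 4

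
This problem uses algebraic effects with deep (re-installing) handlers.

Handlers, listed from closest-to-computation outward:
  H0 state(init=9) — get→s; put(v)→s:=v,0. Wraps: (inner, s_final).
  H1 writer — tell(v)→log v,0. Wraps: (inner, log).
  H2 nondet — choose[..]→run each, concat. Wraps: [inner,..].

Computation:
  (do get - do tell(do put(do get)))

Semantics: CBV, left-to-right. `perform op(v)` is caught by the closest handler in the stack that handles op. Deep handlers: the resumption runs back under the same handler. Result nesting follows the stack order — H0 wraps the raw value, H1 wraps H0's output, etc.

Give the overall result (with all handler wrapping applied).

Working:
get @ H0 ⇒ 9
get @ H0 ⇒ 9
put(9) @ H0 ⇒ s:=9
tell(0) @ H1 ⇒ log+=0
H0 returns (9, 9)
H1 returns ((9, 9), (0))
H2 returns [((9, 9), (0))]
= [((9, 9), (0))]

Answer: [((9, 9), (0))]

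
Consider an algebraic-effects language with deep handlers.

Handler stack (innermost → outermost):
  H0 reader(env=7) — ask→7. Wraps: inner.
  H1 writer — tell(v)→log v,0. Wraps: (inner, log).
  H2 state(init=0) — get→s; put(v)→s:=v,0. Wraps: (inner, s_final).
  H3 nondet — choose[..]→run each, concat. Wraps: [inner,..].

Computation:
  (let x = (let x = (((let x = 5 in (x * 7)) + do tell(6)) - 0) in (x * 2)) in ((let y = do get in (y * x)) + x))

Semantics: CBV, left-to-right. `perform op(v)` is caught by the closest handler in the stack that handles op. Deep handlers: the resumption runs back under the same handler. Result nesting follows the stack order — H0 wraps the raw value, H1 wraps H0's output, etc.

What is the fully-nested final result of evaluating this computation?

Step-by-step:
tell(6) @ H1 ⇒ log+=6
get @ H2 ⇒ 0
H0 returns 70
H1 returns (70, (6))
H2 returns ((70, (6)), 0)
H3 returns [((70, (6)), 0)]
= [((70, (6)), 0)]

Answer: [((70, (6)), 0)]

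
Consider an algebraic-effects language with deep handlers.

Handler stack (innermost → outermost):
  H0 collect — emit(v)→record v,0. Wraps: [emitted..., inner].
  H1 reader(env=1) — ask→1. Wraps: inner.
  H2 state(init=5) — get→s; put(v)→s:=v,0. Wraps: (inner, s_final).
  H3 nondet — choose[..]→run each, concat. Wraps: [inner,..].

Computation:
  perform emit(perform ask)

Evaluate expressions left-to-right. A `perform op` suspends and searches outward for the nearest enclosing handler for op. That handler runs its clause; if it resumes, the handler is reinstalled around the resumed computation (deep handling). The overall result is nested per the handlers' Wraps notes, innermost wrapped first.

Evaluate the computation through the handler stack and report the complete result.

Working:
ask @ H1 ⇒ 1
emit(1) @ H0 ⇒ out+=1
H0 returns [1, 0]
H1 returns [1, 0]
H2 returns ([1, 0], 5)
H3 returns [([1, 0], 5)]
= [([1, 0], 5)]

Answer: [([1, 0], 5)]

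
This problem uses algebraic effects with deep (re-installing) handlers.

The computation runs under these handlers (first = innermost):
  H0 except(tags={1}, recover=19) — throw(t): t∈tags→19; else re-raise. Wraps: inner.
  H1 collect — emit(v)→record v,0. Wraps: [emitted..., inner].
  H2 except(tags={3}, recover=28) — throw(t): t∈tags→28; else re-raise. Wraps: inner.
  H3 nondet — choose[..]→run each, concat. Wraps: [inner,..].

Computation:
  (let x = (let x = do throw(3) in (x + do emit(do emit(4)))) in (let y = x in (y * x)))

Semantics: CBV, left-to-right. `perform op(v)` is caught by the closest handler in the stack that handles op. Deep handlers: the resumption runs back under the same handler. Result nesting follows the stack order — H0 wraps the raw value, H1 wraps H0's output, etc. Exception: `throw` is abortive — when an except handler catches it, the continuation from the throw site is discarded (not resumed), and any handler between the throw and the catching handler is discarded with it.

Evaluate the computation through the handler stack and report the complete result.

Answer: [28]

Evaluation trace:
throw(3) @ H0 re-raised
throw(3) @ H2 caught ⇒ 28
H3 returns [28]
= [28]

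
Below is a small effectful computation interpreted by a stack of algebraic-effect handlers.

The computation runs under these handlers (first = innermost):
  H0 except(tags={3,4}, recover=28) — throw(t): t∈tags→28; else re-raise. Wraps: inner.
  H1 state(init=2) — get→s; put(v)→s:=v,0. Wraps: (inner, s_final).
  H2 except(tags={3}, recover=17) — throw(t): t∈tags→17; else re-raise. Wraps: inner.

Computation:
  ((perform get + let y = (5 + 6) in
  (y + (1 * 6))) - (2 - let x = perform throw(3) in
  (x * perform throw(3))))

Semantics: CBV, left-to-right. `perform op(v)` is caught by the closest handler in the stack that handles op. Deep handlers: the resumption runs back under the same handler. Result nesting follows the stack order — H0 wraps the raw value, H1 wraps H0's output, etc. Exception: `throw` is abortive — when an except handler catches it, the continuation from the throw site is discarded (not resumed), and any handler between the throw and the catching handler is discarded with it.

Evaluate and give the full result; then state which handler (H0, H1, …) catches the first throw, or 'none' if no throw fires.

Working:
get @ H1 ⇒ 2
throw(3) @ H0 caught ⇒ 28
H1 returns (28, 2)
H2 returns (28, 2)
= (28, 2)

Answer: (28, 2) ; first throw caught by: H0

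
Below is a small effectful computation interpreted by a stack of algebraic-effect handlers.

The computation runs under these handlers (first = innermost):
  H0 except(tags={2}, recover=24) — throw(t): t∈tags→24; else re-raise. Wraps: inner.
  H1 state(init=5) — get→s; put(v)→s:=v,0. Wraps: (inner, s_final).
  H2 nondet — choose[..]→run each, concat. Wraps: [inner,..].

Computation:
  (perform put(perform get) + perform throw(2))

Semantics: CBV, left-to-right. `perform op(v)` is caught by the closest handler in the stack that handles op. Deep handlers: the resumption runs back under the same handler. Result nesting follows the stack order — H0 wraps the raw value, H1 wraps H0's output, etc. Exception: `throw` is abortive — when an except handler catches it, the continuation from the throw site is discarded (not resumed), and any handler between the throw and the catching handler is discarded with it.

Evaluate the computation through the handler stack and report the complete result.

Step-by-step:
get @ H1 ⇒ 5
put(5) @ H1 ⇒ s:=5
throw(2) @ H0 caught ⇒ 24
H1 returns (24, 5)
H2 returns [(24, 5)]
= [(24, 5)]

Answer: [(24, 5)]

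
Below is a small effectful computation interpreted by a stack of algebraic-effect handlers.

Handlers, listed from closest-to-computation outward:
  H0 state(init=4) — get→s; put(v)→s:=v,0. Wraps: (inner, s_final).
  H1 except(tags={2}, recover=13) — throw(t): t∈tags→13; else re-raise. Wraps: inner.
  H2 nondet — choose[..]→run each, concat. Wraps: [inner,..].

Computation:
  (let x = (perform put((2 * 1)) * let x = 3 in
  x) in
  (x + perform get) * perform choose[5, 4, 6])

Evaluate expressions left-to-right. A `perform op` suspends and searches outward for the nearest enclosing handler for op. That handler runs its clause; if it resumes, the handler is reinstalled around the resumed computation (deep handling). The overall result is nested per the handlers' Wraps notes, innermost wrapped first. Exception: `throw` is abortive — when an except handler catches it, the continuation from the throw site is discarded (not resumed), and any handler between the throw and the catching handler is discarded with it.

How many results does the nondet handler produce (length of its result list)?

Answer: 3

Step-by-step:
put(2) @ H0 ⇒ s:=2
get @ H0 ⇒ 2
choose[5, 4, 6] @ H2
  branch[0] choose=5:
    H0 returns (10, 2)
    H1 returns (10, 2)
    H2 returns [(10, 2)]
  branch[1] choose=4:
    H0 returns (8, 2)
    H1 returns (8, 2)
    H2 returns [(8, 2)]
  branch[2] choose=6:
    H0 returns (12, 2)
    H1 returns (12, 2)
    H2 returns [(12, 2)]
= [(10, 2), (8, 2), (12, 2)]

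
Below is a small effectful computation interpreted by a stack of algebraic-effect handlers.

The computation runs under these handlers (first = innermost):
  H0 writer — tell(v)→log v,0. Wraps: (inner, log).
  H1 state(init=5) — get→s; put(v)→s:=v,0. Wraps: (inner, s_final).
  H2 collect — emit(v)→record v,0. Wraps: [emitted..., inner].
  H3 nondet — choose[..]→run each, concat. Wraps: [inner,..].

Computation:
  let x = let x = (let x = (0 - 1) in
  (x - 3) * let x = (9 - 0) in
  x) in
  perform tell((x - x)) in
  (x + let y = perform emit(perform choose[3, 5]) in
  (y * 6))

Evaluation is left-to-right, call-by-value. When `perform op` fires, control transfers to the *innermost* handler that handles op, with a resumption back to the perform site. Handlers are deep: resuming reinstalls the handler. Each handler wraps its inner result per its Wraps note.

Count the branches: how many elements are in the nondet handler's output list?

Evaluation trace:
tell(0) @ H0 ⇒ log+=0
choose[3, 5] @ H3
  branch[0] choose=3:
    emit(3) @ H2 ⇒ out+=3
    H0 returns (0, (0))
    H1 returns ((0, (0)), 5)
    H2 returns [3, ((0, (0)), 5)]
    H3 returns [[3, ((0, (0)), 5)]]
  branch[1] choose=5:
    emit(5) @ H2 ⇒ out+=5
    H0 returns (0, (0))
    H1 returns ((0, (0)), 5)
    H2 returns [5, ((0, (0)), 5)]
    H3 returns [[5, ((0, (0)), 5)]]
= [[3, ((0, (0)), 5)], [5, ((0, (0)), 5)]]

Answer: 2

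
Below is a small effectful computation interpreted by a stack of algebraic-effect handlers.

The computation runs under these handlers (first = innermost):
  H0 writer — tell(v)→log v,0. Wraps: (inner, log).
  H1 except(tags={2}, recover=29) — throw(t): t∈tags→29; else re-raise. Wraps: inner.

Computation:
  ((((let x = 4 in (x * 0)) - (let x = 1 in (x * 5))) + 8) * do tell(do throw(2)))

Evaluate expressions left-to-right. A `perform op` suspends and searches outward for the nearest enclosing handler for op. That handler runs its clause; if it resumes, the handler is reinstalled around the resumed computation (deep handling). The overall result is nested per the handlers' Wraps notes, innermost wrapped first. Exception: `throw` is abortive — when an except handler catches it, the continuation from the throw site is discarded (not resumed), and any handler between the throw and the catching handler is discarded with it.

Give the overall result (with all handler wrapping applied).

Evaluation trace:
throw(2) @ H1 caught ⇒ 29
= 29

Answer: 29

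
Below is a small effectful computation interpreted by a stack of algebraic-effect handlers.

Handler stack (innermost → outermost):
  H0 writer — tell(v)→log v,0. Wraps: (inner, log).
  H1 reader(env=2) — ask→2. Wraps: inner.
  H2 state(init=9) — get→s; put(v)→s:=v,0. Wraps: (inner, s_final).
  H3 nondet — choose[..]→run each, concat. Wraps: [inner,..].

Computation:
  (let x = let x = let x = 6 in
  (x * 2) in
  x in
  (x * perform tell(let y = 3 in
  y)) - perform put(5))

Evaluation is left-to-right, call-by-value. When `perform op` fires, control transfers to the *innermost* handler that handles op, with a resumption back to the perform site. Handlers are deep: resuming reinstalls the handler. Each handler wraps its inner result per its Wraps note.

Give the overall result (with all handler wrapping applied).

Evaluation trace:
tell(3) @ H0 ⇒ log+=3
put(5) @ H2 ⇒ s:=5
H0 returns (0, (3))
H1 returns (0, (3))
H2 returns ((0, (3)), 5)
H3 returns [((0, (3)), 5)]
= [((0, (3)), 5)]

Answer: [((0, (3)), 5)]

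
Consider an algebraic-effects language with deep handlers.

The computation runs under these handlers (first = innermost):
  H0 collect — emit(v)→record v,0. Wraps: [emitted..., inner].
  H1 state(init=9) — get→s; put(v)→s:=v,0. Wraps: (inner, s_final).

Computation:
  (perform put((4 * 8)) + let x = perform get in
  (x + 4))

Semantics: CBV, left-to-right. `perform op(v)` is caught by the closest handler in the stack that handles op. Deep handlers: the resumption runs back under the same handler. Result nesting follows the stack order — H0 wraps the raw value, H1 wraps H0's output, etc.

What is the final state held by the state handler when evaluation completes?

Working:
put(32) @ H1 ⇒ s:=32
get @ H1 ⇒ 32
H0 returns [36]
H1 returns ([36], 32)
= ([36], 32)

Answer: 32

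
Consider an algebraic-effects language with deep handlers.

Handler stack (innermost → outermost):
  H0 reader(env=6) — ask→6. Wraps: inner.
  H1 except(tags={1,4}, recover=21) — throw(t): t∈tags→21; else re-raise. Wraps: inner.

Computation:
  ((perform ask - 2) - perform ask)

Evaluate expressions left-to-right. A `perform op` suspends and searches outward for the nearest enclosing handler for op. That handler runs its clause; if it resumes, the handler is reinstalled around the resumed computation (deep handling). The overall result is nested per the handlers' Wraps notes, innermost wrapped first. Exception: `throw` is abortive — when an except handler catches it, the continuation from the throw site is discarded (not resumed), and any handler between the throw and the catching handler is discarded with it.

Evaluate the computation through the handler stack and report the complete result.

Evaluation trace:
ask @ H0 ⇒ 6
ask @ H0 ⇒ 6
H0 returns -2
H1 returns -2
= -2

Answer: -2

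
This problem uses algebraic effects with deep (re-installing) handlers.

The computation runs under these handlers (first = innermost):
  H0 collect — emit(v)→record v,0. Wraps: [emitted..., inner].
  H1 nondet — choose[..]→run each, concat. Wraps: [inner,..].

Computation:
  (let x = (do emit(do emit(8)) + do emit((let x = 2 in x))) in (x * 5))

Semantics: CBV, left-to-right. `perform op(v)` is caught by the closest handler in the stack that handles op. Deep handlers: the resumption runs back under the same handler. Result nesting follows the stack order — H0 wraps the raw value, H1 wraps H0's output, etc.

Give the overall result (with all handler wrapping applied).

Answer: [[8, 0, 2, 0]]

Step-by-step:
emit(8) @ H0 ⇒ out+=8
emit(0) @ H0 ⇒ out+=0
emit(2) @ H0 ⇒ out+=2
H0 returns [8, 0, 2, 0]
H1 returns [[8, 0, 2, 0]]
= [[8, 0, 2, 0]]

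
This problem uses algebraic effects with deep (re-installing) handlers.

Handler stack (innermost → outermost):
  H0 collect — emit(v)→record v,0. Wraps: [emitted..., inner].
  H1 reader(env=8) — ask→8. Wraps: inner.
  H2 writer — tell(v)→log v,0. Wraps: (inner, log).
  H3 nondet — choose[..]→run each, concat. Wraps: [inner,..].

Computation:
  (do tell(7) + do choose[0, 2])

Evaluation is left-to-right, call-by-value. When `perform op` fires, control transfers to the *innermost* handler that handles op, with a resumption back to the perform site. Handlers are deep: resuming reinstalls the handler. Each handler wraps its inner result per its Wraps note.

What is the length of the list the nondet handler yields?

Answer: 2

Evaluation trace:
tell(7) @ H2 ⇒ log+=7
choose[0, 2] @ H3
  branch[0] choose=0:
    H0 returns [0]
    H1 returns [0]
    H2 returns ([0], (7))
    H3 returns [([0], (7))]
  branch[1] choose=2:
    H0 returns [2]
    H1 returns [2]
    H2 returns ([2], (7))
    H3 returns [([2], (7))]
= [([0], (7)), ([2], (7))]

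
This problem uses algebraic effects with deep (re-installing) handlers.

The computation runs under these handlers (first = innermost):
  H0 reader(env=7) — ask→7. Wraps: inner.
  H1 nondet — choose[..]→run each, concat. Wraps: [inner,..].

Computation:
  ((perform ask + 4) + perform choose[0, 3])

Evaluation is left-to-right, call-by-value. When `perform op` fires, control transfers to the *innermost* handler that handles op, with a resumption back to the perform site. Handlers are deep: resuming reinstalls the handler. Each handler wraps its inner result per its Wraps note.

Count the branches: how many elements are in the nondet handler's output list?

Working:
ask @ H0 ⇒ 7
choose[0, 3] @ H1
  branch[0] choose=0:
    H0 returns 11
    H1 returns [11]
  branch[1] choose=3:
    H0 returns 14
    H1 returns [14]
= [11, 14]

Answer: 2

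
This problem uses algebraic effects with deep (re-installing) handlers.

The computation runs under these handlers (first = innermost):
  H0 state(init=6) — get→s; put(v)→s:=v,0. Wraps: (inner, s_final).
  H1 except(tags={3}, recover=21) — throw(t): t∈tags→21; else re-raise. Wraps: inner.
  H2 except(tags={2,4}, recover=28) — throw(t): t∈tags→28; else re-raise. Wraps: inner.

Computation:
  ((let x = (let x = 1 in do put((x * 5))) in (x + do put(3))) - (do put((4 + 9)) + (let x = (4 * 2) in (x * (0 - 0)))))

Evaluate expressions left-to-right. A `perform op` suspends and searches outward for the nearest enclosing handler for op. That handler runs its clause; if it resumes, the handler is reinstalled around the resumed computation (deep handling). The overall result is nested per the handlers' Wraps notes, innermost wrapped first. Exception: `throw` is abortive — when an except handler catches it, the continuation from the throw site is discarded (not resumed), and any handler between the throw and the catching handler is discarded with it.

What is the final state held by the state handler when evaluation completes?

Evaluation trace:
put(5) @ H0 ⇒ s:=5
put(3) @ H0 ⇒ s:=3
put(13) @ H0 ⇒ s:=13
H0 returns (0, 13)
H1 returns (0, 13)
H2 returns (0, 13)
= (0, 13)

Answer: 13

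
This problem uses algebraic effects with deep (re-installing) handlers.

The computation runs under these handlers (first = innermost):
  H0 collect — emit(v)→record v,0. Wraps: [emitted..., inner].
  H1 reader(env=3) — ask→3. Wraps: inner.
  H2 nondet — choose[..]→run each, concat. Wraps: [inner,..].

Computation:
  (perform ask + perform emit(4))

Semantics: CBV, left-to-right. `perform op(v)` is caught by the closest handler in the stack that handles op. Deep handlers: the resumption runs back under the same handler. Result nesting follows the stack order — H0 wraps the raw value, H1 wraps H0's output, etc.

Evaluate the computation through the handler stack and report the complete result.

Answer: [[4, 3]]

Step-by-step:
ask @ H1 ⇒ 3
emit(4) @ H0 ⇒ out+=4
H0 returns [4, 3]
H1 returns [4, 3]
H2 returns [[4, 3]]
= [[4, 3]]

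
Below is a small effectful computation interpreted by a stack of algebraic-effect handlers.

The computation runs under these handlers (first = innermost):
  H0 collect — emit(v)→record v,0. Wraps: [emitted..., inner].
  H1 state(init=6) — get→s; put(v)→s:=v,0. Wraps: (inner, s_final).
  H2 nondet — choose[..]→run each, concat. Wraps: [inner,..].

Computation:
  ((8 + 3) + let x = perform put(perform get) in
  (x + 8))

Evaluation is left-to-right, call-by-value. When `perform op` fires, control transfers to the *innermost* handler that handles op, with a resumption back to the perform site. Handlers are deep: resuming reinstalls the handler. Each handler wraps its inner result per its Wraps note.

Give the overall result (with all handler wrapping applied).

Working:
get @ H1 ⇒ 6
put(6) @ H1 ⇒ s:=6
H0 returns [19]
H1 returns ([19], 6)
H2 returns [([19], 6)]
= [([19], 6)]

Answer: [([19], 6)]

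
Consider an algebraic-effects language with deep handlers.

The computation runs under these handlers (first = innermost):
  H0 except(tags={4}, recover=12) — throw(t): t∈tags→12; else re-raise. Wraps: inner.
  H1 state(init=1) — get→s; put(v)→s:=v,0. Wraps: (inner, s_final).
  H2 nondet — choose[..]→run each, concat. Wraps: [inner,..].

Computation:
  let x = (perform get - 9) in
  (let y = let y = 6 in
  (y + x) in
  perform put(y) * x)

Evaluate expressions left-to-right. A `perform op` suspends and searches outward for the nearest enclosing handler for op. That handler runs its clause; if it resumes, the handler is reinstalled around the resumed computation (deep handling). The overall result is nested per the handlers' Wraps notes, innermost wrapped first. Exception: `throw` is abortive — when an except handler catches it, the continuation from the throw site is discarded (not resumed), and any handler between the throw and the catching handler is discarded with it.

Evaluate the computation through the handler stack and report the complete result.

Answer: [(0, -2)]

Step-by-step:
get @ H1 ⇒ 1
put(-2) @ H1 ⇒ s:=-2
H0 returns 0
H1 returns (0, -2)
H2 returns [(0, -2)]
= [(0, -2)]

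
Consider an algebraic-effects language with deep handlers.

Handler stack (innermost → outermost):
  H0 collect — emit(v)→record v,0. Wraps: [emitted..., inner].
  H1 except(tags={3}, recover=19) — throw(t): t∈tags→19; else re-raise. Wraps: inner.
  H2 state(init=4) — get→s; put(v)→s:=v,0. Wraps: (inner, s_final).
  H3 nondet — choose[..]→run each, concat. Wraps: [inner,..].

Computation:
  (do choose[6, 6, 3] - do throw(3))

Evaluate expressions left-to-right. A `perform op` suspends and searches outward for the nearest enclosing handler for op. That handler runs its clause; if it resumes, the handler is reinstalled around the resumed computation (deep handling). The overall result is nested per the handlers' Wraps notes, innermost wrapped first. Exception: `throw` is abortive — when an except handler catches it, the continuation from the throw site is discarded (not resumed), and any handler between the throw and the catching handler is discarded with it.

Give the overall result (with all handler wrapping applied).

Answer: [(19, 4), (19, 4), (19, 4)]

Evaluation trace:
choose[6, 6, 3] @ H3
  branch[0] choose=6:
    throw(3) @ H1 caught ⇒ 19
    H2 returns (19, 4)
    H3 returns [(19, 4)]
  branch[1] choose=6:
    throw(3) @ H1 caught ⇒ 19
    H2 returns (19, 4)
    H3 returns [(19, 4)]
  branch[2] choose=3:
    throw(3) @ H1 caught ⇒ 19
    H2 returns (19, 4)
    H3 returns [(19, 4)]
= [(19, 4), (19, 4), (19, 4)]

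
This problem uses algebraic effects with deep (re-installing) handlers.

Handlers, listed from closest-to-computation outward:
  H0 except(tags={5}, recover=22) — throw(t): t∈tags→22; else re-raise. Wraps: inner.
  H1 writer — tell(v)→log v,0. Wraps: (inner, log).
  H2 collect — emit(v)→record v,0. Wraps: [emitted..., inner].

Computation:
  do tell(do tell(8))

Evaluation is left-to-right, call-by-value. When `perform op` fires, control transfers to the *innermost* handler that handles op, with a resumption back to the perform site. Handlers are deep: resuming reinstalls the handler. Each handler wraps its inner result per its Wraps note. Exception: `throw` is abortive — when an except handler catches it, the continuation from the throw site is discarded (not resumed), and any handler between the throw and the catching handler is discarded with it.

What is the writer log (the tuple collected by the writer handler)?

Working:
tell(8) @ H1 ⇒ log+=8
tell(0) @ H1 ⇒ log+=0
H0 returns 0
H1 returns (0, (8, 0))
H2 returns [(0, (8, 0))]
= [(0, (8, 0))]

Answer: (8, 0)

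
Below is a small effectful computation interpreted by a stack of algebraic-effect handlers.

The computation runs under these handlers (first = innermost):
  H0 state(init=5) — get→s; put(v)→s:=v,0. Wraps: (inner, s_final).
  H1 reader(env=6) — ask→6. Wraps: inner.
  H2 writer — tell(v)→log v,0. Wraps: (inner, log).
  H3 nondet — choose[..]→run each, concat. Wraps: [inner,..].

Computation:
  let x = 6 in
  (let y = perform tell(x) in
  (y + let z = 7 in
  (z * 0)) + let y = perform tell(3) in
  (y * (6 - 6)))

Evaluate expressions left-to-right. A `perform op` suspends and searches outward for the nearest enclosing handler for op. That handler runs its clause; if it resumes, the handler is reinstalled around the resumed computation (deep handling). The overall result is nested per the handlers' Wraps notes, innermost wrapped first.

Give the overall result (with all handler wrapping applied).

Answer: [((0, 5), (6, 3))]

Evaluation trace:
tell(6) @ H2 ⇒ log+=6
tell(3) @ H2 ⇒ log+=3
H0 returns (0, 5)
H1 returns (0, 5)
H2 returns ((0, 5), (6, 3))
H3 returns [((0, 5), (6, 3))]
= [((0, 5), (6, 3))]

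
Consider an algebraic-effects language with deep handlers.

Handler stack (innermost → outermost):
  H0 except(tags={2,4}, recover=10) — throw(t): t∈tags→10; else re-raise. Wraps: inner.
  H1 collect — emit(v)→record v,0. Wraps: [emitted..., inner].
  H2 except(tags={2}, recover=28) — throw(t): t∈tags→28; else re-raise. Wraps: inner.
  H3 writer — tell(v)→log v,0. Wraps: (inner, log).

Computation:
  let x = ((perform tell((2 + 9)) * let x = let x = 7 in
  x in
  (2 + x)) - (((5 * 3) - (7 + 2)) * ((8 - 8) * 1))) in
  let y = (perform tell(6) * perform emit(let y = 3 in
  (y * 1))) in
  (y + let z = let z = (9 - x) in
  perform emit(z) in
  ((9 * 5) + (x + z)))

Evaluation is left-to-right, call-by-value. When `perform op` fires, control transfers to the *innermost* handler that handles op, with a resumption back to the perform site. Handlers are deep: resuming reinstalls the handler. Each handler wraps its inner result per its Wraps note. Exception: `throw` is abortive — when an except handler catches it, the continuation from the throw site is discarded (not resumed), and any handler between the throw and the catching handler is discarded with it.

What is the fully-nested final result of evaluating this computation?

Answer: ([3, 9, 45], (11, 6))

Step-by-step:
tell(11) @ H3 ⇒ log+=11
tell(6) @ H3 ⇒ log+=6
emit(3) @ H1 ⇒ out+=3
emit(9) @ H1 ⇒ out+=9
H0 returns 45
H1 returns [3, 9, 45]
H2 returns [3, 9, 45]
H3 returns ([3, 9, 45], (11, 6))
= ([3, 9, 45], (11, 6))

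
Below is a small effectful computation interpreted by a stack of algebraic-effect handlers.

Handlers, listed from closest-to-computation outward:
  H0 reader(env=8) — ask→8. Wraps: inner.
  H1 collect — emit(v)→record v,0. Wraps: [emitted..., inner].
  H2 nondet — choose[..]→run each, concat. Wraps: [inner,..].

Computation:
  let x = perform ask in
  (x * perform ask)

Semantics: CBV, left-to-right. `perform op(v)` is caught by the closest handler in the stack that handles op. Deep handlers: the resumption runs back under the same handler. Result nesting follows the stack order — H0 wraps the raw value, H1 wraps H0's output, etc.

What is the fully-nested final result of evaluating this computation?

Step-by-step:
ask @ H0 ⇒ 8
ask @ H0 ⇒ 8
H0 returns 64
H1 returns [64]
H2 returns [[64]]
= [[64]]

Answer: [[64]]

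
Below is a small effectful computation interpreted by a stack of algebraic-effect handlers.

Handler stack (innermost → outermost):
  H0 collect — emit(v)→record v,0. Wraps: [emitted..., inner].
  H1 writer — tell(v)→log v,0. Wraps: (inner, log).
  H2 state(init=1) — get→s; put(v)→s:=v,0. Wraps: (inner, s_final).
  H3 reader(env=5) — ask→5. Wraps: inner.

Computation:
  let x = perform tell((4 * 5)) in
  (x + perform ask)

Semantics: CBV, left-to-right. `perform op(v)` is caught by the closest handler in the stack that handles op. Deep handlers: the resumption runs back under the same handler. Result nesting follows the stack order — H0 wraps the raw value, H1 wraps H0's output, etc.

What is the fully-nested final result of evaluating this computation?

Step-by-step:
tell(20) @ H1 ⇒ log+=20
ask @ H3 ⇒ 5
H0 returns [5]
H1 returns ([5], (20))
H2 returns (([5], (20)), 1)
H3 returns (([5], (20)), 1)
= (([5], (20)), 1)

Answer: (([5], (20)), 1)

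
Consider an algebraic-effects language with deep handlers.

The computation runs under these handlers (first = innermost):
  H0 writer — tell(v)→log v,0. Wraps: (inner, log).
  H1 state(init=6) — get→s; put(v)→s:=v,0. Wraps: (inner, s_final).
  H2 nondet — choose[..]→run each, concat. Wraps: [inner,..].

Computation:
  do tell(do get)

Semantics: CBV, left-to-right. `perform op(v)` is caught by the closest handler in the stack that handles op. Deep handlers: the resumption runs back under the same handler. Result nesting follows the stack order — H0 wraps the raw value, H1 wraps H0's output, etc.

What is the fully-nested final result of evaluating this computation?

Evaluation trace:
get @ H1 ⇒ 6
tell(6) @ H0 ⇒ log+=6
H0 returns (0, (6))
H1 returns ((0, (6)), 6)
H2 returns [((0, (6)), 6)]
= [((0, (6)), 6)]

Answer: [((0, (6)), 6)]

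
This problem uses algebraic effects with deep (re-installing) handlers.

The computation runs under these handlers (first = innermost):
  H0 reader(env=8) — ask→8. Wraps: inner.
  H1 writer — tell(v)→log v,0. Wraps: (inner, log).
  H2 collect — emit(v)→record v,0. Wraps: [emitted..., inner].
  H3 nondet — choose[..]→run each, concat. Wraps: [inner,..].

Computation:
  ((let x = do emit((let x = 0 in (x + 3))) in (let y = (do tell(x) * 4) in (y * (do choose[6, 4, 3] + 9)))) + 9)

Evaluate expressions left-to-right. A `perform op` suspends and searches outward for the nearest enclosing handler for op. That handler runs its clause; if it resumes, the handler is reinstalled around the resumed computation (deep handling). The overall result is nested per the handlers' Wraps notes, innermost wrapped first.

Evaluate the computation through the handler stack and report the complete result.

Working:
emit(3) @ H2 ⇒ out+=3
tell(0) @ H1 ⇒ log+=0
choose[6, 4, 3] @ H3
  branch[0] choose=6:
    H0 returns 9
    H1 returns (9, (0))
    H2 returns [3, (9, (0))]
    H3 returns [[3, (9, (0))]]
  branch[1] choose=4:
    H0 returns 9
    H1 returns (9, (0))
    H2 returns [3, (9, (0))]
    H3 returns [[3, (9, (0))]]
  branch[2] choose=3:
    H0 returns 9
    H1 returns (9, (0))
    H2 returns [3, (9, (0))]
    H3 returns [[3, (9, (0))]]
= [[3, (9, (0))], [3, (9, (0))], [3, (9, (0))]]

Answer: [[3, (9, (0))], [3, (9, (0))], [3, (9, (0))]]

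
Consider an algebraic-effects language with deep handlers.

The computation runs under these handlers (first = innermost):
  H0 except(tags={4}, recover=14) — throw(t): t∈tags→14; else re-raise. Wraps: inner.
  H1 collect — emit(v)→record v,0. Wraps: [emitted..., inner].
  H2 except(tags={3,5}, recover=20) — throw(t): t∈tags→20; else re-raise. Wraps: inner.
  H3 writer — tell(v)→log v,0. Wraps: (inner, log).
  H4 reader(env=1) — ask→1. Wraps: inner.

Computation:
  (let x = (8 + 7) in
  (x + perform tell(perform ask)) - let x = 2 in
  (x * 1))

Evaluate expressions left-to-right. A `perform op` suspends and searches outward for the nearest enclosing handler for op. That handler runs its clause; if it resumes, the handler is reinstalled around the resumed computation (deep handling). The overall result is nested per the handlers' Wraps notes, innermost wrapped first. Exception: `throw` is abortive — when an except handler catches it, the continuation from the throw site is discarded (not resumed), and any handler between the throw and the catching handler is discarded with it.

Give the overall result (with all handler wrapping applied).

Answer: ([13], (1))

Working:
ask @ H4 ⇒ 1
tell(1) @ H3 ⇒ log+=1
H0 returns 13
H1 returns [13]
H2 returns [13]
H3 returns ([13], (1))
H4 returns ([13], (1))
= ([13], (1))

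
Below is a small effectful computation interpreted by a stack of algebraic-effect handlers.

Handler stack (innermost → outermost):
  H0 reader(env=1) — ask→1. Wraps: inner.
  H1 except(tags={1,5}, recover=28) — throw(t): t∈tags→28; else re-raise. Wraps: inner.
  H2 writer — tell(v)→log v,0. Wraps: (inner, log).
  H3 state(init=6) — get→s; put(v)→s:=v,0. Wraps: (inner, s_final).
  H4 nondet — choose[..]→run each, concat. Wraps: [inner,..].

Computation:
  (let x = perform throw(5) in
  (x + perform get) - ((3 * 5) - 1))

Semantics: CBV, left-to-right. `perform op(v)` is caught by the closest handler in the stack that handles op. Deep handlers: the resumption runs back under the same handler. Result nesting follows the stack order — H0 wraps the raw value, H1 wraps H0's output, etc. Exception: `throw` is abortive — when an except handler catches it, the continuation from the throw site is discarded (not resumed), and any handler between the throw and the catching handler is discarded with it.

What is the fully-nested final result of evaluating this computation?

Answer: [((28, ()), 6)]

Working:
throw(5) @ H1 caught ⇒ 28
H2 returns (28, ())
H3 returns ((28, ()), 6)
H4 returns [((28, ()), 6)]
= [((28, ()), 6)]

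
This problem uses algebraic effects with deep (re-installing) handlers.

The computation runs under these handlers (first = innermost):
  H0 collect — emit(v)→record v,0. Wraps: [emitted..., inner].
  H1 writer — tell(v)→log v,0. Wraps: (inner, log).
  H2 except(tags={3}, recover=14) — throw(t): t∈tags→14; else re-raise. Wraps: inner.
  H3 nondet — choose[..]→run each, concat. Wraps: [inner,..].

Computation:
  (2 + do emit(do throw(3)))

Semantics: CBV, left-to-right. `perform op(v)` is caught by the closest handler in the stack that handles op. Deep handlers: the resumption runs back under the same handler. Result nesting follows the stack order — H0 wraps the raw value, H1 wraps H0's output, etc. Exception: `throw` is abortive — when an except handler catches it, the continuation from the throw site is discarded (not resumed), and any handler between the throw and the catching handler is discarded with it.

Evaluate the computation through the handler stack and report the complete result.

Step-by-step:
throw(3) @ H2 caught ⇒ 14
H3 returns [14]
= [14]

Answer: [14]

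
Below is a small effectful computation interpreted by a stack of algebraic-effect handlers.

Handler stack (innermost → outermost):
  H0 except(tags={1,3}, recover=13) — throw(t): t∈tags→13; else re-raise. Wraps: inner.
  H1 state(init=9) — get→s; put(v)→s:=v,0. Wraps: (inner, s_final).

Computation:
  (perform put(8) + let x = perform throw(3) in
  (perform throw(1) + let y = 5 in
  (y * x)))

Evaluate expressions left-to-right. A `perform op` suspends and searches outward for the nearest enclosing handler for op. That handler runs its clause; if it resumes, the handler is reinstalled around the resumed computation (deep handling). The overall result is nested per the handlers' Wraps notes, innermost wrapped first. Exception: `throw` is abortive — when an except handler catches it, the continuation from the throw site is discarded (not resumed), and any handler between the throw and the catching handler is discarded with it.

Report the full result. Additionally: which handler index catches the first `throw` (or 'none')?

Answer: (13, 8) ; first throw caught by: H0

Step-by-step:
put(8) @ H1 ⇒ s:=8
throw(3) @ H0 caught ⇒ 13
H1 returns (13, 8)
= (13, 8)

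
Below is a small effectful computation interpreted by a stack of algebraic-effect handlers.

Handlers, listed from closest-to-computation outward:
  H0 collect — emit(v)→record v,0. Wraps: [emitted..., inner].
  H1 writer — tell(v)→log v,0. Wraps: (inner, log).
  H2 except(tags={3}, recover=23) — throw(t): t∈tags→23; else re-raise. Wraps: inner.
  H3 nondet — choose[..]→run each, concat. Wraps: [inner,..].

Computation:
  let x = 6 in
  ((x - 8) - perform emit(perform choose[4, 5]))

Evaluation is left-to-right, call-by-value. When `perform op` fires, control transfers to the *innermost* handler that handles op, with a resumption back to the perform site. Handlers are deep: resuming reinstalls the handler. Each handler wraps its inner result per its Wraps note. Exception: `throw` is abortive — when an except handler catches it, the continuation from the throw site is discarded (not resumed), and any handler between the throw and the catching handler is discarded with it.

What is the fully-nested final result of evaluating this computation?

Answer: [([4, -2], ()), ([5, -2], ())]

Evaluation trace:
choose[4, 5] @ H3
  branch[0] choose=4:
    emit(4) @ H0 ⇒ out+=4
    H0 returns [4, -2]
    H1 returns ([4, -2], ())
    H2 returns ([4, -2], ())
    H3 returns [([4, -2], ())]
  branch[1] choose=5:
    emit(5) @ H0 ⇒ out+=5
    H0 returns [5, -2]
    H1 returns ([5, -2], ())
    H2 returns ([5, -2], ())
    H3 returns [([5, -2], ())]
= [([4, -2], ()), ([5, -2], ())]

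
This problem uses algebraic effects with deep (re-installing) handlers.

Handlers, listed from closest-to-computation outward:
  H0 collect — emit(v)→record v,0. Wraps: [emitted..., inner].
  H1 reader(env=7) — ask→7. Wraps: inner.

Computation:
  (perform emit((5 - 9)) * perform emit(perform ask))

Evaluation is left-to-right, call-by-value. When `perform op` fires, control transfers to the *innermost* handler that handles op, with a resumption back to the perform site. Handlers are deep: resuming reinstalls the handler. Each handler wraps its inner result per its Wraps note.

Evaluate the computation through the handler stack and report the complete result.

Answer: [-4, 7, 0]

Step-by-step:
emit(-4) @ H0 ⇒ out+=-4
ask @ H1 ⇒ 7
emit(7) @ H0 ⇒ out+=7
H0 returns [-4, 7, 0]
H1 returns [-4, 7, 0]
= [-4, 7, 0]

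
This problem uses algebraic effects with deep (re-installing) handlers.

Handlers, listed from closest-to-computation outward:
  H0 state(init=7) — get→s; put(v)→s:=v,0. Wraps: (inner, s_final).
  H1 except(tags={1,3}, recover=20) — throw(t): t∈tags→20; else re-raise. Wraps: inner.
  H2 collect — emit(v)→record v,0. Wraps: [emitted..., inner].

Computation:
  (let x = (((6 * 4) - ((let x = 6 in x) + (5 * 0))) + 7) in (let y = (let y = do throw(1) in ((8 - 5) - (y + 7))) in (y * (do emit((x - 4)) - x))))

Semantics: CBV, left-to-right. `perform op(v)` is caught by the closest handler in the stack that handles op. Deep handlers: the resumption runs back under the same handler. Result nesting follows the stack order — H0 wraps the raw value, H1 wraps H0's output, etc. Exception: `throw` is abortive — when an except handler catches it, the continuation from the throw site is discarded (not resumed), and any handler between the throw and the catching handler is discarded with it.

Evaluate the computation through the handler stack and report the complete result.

Answer: [20]

Working:
throw(1) @ H1 caught ⇒ 20
H2 returns [20]
= [20]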